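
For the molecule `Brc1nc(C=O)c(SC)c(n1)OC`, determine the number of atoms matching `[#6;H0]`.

4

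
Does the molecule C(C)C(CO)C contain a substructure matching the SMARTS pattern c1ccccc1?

No

The pattern c1ccccc1 describes six aromatic carbons in a ring — a benzene ring.
The closest candidate here is a methyl group (-CH3), but no six-membered all-carbon aromatic ring is present. No other fragment satisfies the full query, so there is no match.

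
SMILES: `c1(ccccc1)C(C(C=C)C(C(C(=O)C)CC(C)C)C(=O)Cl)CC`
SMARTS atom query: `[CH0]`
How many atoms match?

2

The query [CH0] means: aliphatic carbon with no attached hydrogen.
Check the 24 heavy atoms by environment: 3× C (H2) → no; 6× C (H1) → no; 2× C (H0) → match; 2× O (H0) → no; 4× C (H3) → no; 1× c (aromatic, H0) → no; 5× c (aromatic, H1) → no; 1× Cl (H0) → no.
That gives 2 matching atoms.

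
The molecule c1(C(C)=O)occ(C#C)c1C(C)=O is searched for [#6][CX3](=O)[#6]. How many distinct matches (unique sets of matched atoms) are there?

[#6][CX3](=O)[#6] is the SMARTS for a ketone: a carbonyl carbon (no H) flanked by two carbons.
The molecule carries 2 separate instances of an acetyl/ketone group (-C(=O)CH3) meeting every constraint; each maps to a distinct set of atoms, giving 2 matches.

2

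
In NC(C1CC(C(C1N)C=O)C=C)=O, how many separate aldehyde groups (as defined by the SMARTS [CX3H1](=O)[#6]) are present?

1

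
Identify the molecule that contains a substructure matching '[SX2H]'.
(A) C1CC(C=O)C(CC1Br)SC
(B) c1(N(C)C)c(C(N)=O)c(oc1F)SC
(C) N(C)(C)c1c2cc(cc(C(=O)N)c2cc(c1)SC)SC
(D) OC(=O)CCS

D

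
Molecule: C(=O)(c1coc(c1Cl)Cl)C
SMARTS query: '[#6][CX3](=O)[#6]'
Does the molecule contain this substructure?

The pattern [#6][CX3](=O)[#6] describes a carbonyl carbon (no H) flanked by two carbons — a ketone.
The molecule carries an acetyl/ketone group (-C(=O)CH3), whose atoms satisfy every constraint of the query, so the pattern matches.

Yes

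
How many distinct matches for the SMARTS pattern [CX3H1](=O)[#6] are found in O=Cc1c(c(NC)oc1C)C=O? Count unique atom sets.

2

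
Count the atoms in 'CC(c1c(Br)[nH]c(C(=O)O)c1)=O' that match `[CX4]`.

1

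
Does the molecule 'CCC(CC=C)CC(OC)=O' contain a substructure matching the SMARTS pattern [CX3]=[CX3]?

The pattern [CX3]=[CX3] describes a non-aromatic C=C double bond between two sp2 carbons — an alkene.
The molecule carries a vinyl group (-CH=CH2), whose atoms satisfy every constraint of the query, so the pattern matches.

Yes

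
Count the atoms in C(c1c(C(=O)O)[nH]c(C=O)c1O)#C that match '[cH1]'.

0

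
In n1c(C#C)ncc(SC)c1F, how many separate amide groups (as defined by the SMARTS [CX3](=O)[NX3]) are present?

0

[CX3](=O)[NX3] is the SMARTS for an amide: a carbonyl carbon bonded to a trivalent nitrogen.
No fragment in the molecule satisfies every constraint, giving 0 matches.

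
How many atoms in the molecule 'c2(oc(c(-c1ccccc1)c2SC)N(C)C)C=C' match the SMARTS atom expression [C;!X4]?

The query [C;!X4] means: aliphatic carbon that does not have four total connections.
Check the 18 heavy atoms by environment: 1× o (aromatic, X2) → no; 10× c (aromatic, X3) → no; 2× C (X3) → match; 1× N (X3) → no; 3× C (X4) → no; 1× S (X2) → no.
That gives 2 matching atoms.

2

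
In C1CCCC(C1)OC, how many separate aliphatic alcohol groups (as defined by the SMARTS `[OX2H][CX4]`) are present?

[OX2H][CX4] is the SMARTS for an aliphatic alcohol: a hydroxyl oxygen bound to an sp3 (X4) carbon.
The molecule has a methoxy ether (-OCH3), but the oxygen has H0 (ether), not H1; nothing else fits, so there are 0 matches.

0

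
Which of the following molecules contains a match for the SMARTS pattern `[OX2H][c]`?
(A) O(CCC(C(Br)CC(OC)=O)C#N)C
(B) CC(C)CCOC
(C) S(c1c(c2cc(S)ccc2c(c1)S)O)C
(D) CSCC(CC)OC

[OX2H][c] describes a hydroxyl oxygen attached to an aromatic carbon (a phenol).
(A) has a methoxy ether (-OCH3) but the oxygen has H0, not H1.
(B) has a methoxy ether (-OCH3) but the oxygen has H0, not H1.
(C) contains a hydroxyl group (-OH), which satisfies every atom and bond constraint.
(D) has a methoxy ether (-OCH3) but the oxygen has H0, not H1.
So the answer is (C).

C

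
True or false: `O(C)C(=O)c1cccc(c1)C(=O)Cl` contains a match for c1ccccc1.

True

The pattern c1ccccc1 describes six aromatic carbons in a ring — a benzene ring.
The required atom environment is present in the molecule, so the pattern matches.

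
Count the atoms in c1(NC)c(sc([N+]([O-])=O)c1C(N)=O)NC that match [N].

The query [N] means: uppercase N matches aliphatic (non-aromatic) nitrogen only.
Check the 15 heavy atoms by environment: 1× s (aromatic) → no; 4× c (aromatic) → no; 3× N → match; 3× C → no; 2× O → no; 1× N (charge +1) → match; 1× O (charge -1) → no.
Summing the matching environments: 3 + 1 = 4 matching atoms.

4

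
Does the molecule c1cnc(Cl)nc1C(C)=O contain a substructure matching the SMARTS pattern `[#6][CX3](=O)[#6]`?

Yes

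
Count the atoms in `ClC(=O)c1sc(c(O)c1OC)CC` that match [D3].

5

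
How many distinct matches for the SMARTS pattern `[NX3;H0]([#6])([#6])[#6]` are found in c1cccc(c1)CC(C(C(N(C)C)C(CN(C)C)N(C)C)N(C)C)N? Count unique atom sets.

4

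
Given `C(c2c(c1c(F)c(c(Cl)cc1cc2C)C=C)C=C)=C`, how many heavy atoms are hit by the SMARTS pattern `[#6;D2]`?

5

The query [#6;D2] means: any carbon bonded to exactly two heavy atoms.
Check the 19 heavy atoms by environment: 8× c (aromatic, D3) → no; 2× c (aromatic, D2) → match; 1× F (D1) → no; 3× C (D2) → match; 4× C (D1) → no; 1× Cl (D1) → no.
Summing the matching environments: 2 + 3 = 5 matching atoms.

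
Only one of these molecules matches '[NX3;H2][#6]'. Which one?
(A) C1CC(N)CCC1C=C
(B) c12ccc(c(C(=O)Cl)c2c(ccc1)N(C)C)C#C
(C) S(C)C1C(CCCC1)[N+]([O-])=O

A

[NX3;H2][#6] describes a trivalent nitrogen with two H attached to carbon (a primary amine).
(A) contains a primary amino group (-NH2), which satisfies every atom and bond constraint.
(B) has a dimethylamino group (-N(CH3)2) but the nitrogen has H0, not H2.
(C) has a nitro group (-[N+](=O)[O-]) but the nitrogen is [N+] with no H, not NX3H2.
So the answer is (A).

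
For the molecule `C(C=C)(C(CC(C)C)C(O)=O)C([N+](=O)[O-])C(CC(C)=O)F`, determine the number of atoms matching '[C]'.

14

Check the 21 heavy atoms by environment: 14× C → match; 1× F → no; 1× N (charge +1) → no; 1× O (charge -1) → no; 4× O → no.
That gives 14 matching atoms.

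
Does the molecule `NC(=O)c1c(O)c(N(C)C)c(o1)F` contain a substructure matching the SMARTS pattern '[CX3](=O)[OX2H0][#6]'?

No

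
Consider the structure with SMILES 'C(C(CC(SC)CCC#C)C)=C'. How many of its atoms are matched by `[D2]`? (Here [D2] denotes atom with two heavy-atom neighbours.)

The query [D2] means: atom with exactly two heavy-atom neighbours.
Check the 12 heavy atoms by environment: 5× C (D2) → match; 2× C (D3) → no; 4× C (D1) → no; 1× S (D2) → match.
Summing the matching environments: 5 + 1 = 6 matching atoms.

6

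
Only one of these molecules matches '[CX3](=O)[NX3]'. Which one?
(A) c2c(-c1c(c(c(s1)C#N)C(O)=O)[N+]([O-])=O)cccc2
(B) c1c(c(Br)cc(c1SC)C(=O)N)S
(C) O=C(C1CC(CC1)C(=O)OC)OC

B

[CX3](=O)[NX3] describes a carbonyl carbon bonded to a trivalent nitrogen (an amide).
(A) has a carboxylic acid group (-C(=O)OH) but the carbonyl is bonded to O, not to an NX3 nitrogen.
(B) contains a primary amide (-C(=O)NH2), which satisfies every atom and bond constraint.
(C) has a methyl-ester group (-C(=O)OCH3) but the carbonyl is bonded to O, not to an NX3 nitrogen.
So the answer is (B).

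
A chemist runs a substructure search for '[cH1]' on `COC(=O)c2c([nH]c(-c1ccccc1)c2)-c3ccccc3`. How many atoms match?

11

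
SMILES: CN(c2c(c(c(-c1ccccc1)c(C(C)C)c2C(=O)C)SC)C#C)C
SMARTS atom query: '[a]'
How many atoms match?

12

Check the 25 heavy atoms by environment: 12× c (aromatic) → match; 10× C → no; 1× O → no; 1× S → no; 1× N → no.
That gives 12 matching atoms.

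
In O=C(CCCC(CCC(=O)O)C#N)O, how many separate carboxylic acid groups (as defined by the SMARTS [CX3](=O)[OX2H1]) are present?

2

[CX3](=O)[OX2H1] is the SMARTS for a carboxylic acid: an sp2 carbon double-bonded to O and single-bonded to an -OH oxygen.
The molecule carries 2 separate instances of a carboxylic acid group (-C(=O)OH) meeting every constraint; each maps to a distinct set of atoms, giving 2 matches.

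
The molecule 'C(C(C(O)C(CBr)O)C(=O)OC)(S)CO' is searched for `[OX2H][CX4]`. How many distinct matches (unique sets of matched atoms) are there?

3

[OX2H][CX4] is the SMARTS for an aliphatic alcohol: a hydroxyl oxygen bound to an sp3 (X4) carbon.
The molecule carries 3 separate instances of a hydroxyl group (-OH) meeting every constraint; each maps to a distinct set of atoms, giving 3 matches.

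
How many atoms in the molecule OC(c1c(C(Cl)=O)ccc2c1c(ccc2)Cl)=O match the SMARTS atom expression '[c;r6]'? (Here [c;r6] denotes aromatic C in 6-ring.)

Check the 17 heavy atoms by environment: 10× c (aromatic, in 6-ring) → match; 2× C (acyclic) → no; 3× O (acyclic) → no; 2× Cl (acyclic) → no.
That gives 10 matching atoms.

10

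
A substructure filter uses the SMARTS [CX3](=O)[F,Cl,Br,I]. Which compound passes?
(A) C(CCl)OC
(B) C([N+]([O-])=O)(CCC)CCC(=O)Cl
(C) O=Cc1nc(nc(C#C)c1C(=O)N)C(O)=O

B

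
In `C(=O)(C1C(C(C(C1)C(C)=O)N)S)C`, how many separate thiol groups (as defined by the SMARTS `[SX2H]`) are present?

[SX2H] is the SMARTS for a thiol: an aliphatic sulfur with two connections, one being H.
Exactly one fragment in the molecule meets all constraints, giving 1 match.

1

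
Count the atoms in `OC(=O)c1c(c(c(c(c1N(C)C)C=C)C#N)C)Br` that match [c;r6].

6

The query [c;r6] means: aromatic carbon that belongs to a six-membered ring.
Check the 18 heavy atoms by environment: 6× c (aromatic, in 6-ring) → match; 2× N (acyclic) → no; 7× C (acyclic) → no; 2× O (acyclic) → no; 1× Br (acyclic) → no.
That gives 6 matching atoms.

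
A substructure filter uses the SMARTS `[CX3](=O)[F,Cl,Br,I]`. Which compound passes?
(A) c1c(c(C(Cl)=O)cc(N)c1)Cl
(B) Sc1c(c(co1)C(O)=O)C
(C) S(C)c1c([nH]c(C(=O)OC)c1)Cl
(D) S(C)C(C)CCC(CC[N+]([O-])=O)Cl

A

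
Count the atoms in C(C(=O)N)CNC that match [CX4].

3

The query [CX4] means: C with X4: aliphatic carbon with exactly 4 total connections (bonds + H).
Check the 7 heavy atoms by environment: 3× C (X4) → match; 1× C (X3) → no; 1× O (X1) → no; 2× N (X3) → no.
That gives 3 matching atoms.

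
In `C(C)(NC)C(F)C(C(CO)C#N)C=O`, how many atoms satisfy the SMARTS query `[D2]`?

4

The query [D2] means: atom with exactly two heavy-atom neighbours.
Check the 14 heavy atoms by environment: 2× C (D1) → no; 4× C (D3) → no; 3× C (D2) → match; 1× N (D1) → no; 1× F (D1) → no; 2× O (D1) → no; 1× N (D2) → match.
Summing the matching environments: 3 + 1 = 4 matching atoms.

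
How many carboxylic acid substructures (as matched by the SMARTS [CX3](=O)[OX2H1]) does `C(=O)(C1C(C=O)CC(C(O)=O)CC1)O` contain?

2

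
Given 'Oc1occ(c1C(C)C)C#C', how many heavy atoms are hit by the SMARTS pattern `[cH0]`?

3

The query [cH0] means: aromatic carbon with no attached hydrogen (substituted or ring-fusion).
Check the 11 heavy atoms by environment: 1× o (aromatic, H0) → no; 3× c (aromatic, H0) → match; 1× c (aromatic, H1) → no; 1× O (H1) → no; 2× C (H1) → no; 2× C (H3) → no; 1× C (H0) → no.
That gives 3 matching atoms.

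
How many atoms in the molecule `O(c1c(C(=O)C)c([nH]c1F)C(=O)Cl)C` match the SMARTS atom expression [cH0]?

4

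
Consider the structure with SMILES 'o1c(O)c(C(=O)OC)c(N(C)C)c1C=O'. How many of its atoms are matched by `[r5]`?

5

The query [r5] means: r5 matches atoms in a five-membered ring.
Check the 15 heavy atoms by environment: 1× o (aromatic, in 5-ring) → match; 4× c (aromatic, in 5-ring) → match; 5× C (acyclic) → no; 4× O (acyclic) → no; 1× N (acyclic) → no.
Summing the matching environments: 1 + 4 = 5 matching atoms.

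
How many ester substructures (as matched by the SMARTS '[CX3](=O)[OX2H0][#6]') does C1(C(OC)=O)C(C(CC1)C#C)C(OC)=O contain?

2

[CX3](=O)[OX2H0][#6] is the SMARTS for an ester: a carbonyl carbon bonded to an oxygen that is itself bonded to carbon (no H on that O).
The molecule carries 2 separate instances of a methyl-ester group (-C(=O)OCH3) meeting every constraint; each maps to a distinct set of atoms, giving 2 matches.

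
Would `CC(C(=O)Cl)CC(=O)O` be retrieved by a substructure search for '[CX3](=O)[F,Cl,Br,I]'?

The pattern [CX3](=O)[F,Cl,Br,I] describes a carbonyl carbon bonded to a halogen — an acyl halide.
The molecule carries an acyl chloride (-C(=O)Cl), whose atoms satisfy every constraint of the query, so the pattern matches.

Yes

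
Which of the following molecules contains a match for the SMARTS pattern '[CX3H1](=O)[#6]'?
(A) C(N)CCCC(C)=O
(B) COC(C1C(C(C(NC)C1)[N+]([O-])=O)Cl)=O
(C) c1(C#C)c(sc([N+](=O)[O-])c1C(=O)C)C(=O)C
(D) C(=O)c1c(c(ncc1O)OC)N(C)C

D

[CX3H1](=O)[#6] describes an sp2 carbon with one H, double-bonded to O and single-bonded to carbon (an aldehyde).
(A) has an acetyl/ketone group (-C(=O)CH3) but the carbonyl carbon has H0 (two carbon neighbours), not H1.
(B) has a methyl-ester group (-C(=O)OCH3) but the carbonyl carbon has H0, not H1.
(C) has an acetyl/ketone group (-C(=O)CH3) but the carbonyl carbon has H0 (two carbon neighbours), not H1.
(D) contains an aldehyde (-CHO), which satisfies every atom and bond constraint.
So the answer is (D).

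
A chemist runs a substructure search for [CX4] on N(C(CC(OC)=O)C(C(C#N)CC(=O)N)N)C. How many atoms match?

The query [CX4] means: C with X4: aliphatic carbon with exactly 4 total connections (bonds + H).
Check the 17 heavy atoms by environment: 7× C (X4) → match; 2× C (X3) → no; 2× O (X1) → no; 3× N (X3) → no; 1× O (X2) → no; 1× C (X2) → no; 1× N (X1) → no.
That gives 7 matching atoms.

7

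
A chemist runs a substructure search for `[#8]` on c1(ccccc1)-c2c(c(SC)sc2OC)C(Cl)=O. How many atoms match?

2

The query [#8] means: #8 matches any oxygen atom.
Check the 18 heavy atoms by environment: 1× s (aromatic) → no; 10× c (aromatic) → no; 1× S → no; 3× C → no; 2× O → match; 1× Cl → no.
That gives 2 matching atoms.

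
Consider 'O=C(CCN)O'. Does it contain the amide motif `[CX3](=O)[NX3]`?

The pattern [CX3](=O)[NX3] describes a carbonyl carbon bonded to a trivalent nitrogen — an amide.
The closest candidate here is a carboxylic acid group (-C(=O)OH), but the carbonyl is bonded to O, not to an NX3 nitrogen. No other fragment satisfies the full query, so there is no match.

No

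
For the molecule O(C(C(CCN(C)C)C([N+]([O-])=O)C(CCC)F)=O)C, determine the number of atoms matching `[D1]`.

8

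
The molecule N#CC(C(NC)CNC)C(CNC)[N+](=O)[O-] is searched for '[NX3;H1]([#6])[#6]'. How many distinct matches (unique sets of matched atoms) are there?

3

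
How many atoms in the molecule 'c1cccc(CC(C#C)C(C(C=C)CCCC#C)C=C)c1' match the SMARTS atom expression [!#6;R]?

0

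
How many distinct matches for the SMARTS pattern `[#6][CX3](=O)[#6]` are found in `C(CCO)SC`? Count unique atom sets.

[#6][CX3](=O)[#6] is the SMARTS for a ketone: a carbonyl carbon (no H) flanked by two carbons.
No fragment in the molecule satisfies every constraint, giving 0 matches.

0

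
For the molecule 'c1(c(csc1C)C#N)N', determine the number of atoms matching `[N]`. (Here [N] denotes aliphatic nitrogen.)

The query [N] means: uppercase N matches aliphatic (non-aromatic) nitrogen only.
Check the 9 heavy atoms by environment: 1× s (aromatic) → no; 4× c (aromatic) → no; 2× C → no; 2× N → match.
That gives 2 matching atoms.

2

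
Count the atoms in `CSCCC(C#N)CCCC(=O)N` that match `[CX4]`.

The query [CX4] means: C with X4: aliphatic carbon with exactly 4 total connections (bonds + H).
Check the 13 heavy atoms by environment: 7× C (X4) → match; 1× C (X2) → no; 1× N (X1) → no; 1× S (X2) → no; 1× C (X3) → no; 1× O (X1) → no; 1× N (X3) → no.
That gives 7 matching atoms.

7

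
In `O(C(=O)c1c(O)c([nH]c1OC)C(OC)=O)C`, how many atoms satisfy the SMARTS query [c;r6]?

0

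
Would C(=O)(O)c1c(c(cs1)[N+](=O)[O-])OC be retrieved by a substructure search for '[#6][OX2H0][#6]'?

The pattern [#6][OX2H0][#6] describes an aliphatic oxygen bridging two carbons with no H on the oxygen — an ether.
The molecule carries a methoxy ether (-OCH3), whose atoms satisfy every constraint of the query, so the pattern matches.

Yes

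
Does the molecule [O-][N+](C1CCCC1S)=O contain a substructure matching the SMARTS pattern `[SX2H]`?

Yes

The pattern [SX2H] describes an aliphatic sulfur with two connections, one being H — a thiol.
The molecule carries a thiol (-SH), whose atoms satisfy every constraint of the query, so the pattern matches.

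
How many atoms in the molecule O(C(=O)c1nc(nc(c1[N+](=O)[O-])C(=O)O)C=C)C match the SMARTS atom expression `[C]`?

5

Check the 18 heavy atoms by environment: 2× n (aromatic) → no; 4× c (aromatic) → no; 5× C → match; 5× O → no; 1× N (charge +1) → no; 1× O (charge -1) → no.
That gives 5 matching atoms.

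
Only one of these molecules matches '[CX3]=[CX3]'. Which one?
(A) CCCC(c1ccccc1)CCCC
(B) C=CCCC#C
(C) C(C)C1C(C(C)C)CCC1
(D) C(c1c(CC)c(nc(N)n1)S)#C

[CX3]=[CX3] describes a non-aromatic C=C double bond between two sp2 carbons (an alkene).
(A) has an ethyl group (-CH2CH3) but its C-C bond is a single bond between CX4 carbons, not CX3=CX3.
(B) contains a vinyl group (-CH=CH2), which satisfies every atom and bond constraint.
(C) has an ethyl group (-CH2CH3) but its C-C bond is a single bond between CX4 carbons, not CX3=CX3.
(D) has an ethyl group (-CH2CH3) but its C-C bond is a single bond between CX4 carbons, not CX3=CX3.
So the answer is (B).

B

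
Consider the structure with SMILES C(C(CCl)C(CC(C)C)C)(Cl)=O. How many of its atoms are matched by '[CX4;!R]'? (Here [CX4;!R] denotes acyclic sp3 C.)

8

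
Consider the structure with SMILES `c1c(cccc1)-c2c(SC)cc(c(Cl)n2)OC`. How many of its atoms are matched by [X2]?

3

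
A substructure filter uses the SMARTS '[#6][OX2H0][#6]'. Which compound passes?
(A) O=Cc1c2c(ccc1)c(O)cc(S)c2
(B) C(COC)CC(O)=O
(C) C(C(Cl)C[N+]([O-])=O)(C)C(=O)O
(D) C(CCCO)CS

[#6][OX2H0][#6] describes an aliphatic oxygen bridging two carbons with no H on the oxygen (an ether).
(A) has a hydroxyl group (-OH) but the oxygen has H1, not H0 bridging two carbons.
(B) contains a methoxy ether (-OCH3), which satisfies every atom and bond constraint.
(C) has a carboxylic acid group (-C(=O)OH) but the -OH oxygen has H1; the =O is OX1, not OX2.
(D) has a hydroxyl group (-OH) but the oxygen has H1, not H0 bridging two carbons.
So the answer is (B).

B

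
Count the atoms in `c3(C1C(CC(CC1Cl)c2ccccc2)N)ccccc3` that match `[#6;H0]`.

2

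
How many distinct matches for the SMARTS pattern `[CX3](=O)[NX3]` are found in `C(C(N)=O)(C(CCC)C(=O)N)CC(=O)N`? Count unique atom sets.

[CX3](=O)[NX3] is the SMARTS for an amide: a carbonyl carbon bonded to a trivalent nitrogen.
The molecule carries 3 separate instances of a primary amide (-C(=O)NH2) meeting every constraint; each maps to a distinct set of atoms, giving 3 matches.

3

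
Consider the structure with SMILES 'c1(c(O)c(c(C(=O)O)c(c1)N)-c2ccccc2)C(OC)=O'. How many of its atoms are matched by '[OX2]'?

3

The query [OX2] means: aliphatic oxygen with two total connections — ether, hydroxyl, or ester single-bond O.
Check the 21 heavy atoms by environment: 12× c (aromatic, X3) → no; 2× C (X3) → no; 2× O (X1) → no; 3× O (X2) → match; 1× N (X3) → no; 1× C (X4) → no.
That gives 3 matching atoms.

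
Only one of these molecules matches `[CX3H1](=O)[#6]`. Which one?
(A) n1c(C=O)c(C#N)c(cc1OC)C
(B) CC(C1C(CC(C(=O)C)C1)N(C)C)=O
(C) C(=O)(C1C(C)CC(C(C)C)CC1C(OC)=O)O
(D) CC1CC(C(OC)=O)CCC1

A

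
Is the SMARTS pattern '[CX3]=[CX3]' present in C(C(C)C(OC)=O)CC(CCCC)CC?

No

The pattern [CX3]=[CX3] describes a non-aromatic C=C double bond between two sp2 carbons — an alkene.
The closest candidate here is an ethyl group (-CH2CH3), but its C-C bond is a single bond between CX4 carbons, not CX3=CX3. No other fragment satisfies the full query, so there is no match.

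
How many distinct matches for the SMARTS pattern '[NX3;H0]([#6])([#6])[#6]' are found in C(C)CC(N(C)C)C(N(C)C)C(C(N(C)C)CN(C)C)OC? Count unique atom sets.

4

[NX3;H0]([#6])([#6])[#6] is the SMARTS for a tertiary amine: a trivalent nitrogen with no H, bonded to three carbons.
The molecule carries 4 separate instances of a dimethylamino group (-N(CH3)2) meeting every constraint; each maps to a distinct set of atoms, giving 4 matches.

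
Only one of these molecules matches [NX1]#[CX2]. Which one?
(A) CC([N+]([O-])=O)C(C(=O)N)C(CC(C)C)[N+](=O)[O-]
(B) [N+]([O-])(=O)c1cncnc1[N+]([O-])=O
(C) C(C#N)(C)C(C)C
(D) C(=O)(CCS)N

C

[NX1]#[CX2] describes a nitrogen triple-bonded to a two-connected carbon (a nitrile).
(A) has a primary amide (-C(=O)NH2) but the nitrogen is NX3, not NX1.
(B) has a nitro group (-[N+](=O)[O-]) but there is no C#N triple bond.
(C) contains a nitrile (-C#N), which satisfies every atom and bond constraint.
(D) has a primary amide (-C(=O)NH2) but the nitrogen is NX3, not NX1.
So the answer is (C).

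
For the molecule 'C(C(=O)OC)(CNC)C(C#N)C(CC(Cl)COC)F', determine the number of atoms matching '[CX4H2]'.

Check the 19 heavy atoms by environment: 3× C (H2, X4) → match; 4× C (H1, X4) → no; 1× C (H0, X2) → no; 1× N (H0, X1) → no; 1× F (H0, X1) → no; 1× N (H1, X3) → no; 3× C (H3, X4) → no; 1× C (H0, X3) → no; 1× O (H0, X1) → no; 2× O (H0, X2) → no; 1× Cl (H0, X1) → no.
That gives 3 matching atoms.

3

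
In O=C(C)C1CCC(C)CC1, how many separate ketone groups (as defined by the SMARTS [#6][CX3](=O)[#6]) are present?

1

[#6][CX3](=O)[#6] is the SMARTS for a ketone: a carbonyl carbon (no H) flanked by two carbons.
Exactly one fragment in the molecule meets all constraints, giving 1 match.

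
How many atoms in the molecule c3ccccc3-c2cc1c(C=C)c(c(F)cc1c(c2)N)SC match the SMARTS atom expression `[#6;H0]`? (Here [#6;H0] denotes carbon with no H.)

8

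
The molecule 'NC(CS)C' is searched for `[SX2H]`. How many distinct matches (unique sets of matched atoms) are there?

[SX2H] is the SMARTS for a thiol: an aliphatic sulfur with two connections, one being H.
Exactly one fragment in the molecule meets all constraints, giving 1 match.

1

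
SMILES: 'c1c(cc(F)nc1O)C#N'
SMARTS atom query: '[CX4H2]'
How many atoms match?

0

The query [CX4H2] means: sp3 carbon (X4) with exactly two hydrogens.
Check the 10 heavy atoms by environment: 1× n (aromatic, H0, X2) → no; 3× c (aromatic, H0, X3) → no; 2× c (aromatic, H1, X3) → no; 1× F (H0, X1) → no; 1× O (H1, X2) → no; 1× C (H0, X2) → no; 1× N (H0, X1) → no.
No environment satisfies the query, so 0 matching atoms.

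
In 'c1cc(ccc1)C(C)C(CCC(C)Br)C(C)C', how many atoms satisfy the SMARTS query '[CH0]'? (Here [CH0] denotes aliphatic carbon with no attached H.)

0

The query [CH0] means: aliphatic carbon with no attached hydrogen.
Check the 17 heavy atoms by environment: 4× C (H3) → no; 4× C (H1) → no; 2× C (H2) → no; 1× c (aromatic, H0) → no; 5× c (aromatic, H1) → no; 1× Br (H0) → no.
No environment satisfies the query, so 0 matching atoms.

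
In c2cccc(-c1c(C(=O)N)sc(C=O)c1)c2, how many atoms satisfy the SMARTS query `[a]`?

11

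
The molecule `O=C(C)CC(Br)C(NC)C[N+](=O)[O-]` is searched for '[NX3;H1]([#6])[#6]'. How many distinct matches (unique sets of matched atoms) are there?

[NX3;H1]([#6])[#6] is the SMARTS for a secondary amine: a trivalent nitrogen with one H, bonded to two carbons.
Exactly one fragment in the molecule meets all constraints, giving 1 match.

1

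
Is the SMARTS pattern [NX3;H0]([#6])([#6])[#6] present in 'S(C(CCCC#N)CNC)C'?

No

The pattern [NX3;H0]([#6])([#6])[#6] describes a trivalent nitrogen with no H, bonded to three carbons — a tertiary amine.
The closest candidate here is an N-methylamino group (-NHCH3), but the nitrogen still has one H (H1), not H0. No other fragment satisfies the full query, so there is no match.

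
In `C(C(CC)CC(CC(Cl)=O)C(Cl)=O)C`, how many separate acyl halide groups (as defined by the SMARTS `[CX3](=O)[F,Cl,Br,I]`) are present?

[CX3](=O)[F,Cl,Br,I] is the SMARTS for an acyl halide: a carbonyl carbon bonded to a halogen.
The molecule carries 2 separate instances of an acyl chloride (-C(=O)Cl) meeting every constraint; each maps to a distinct set of atoms, giving 2 matches.

2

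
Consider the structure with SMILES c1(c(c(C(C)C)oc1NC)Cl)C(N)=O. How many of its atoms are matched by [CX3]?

1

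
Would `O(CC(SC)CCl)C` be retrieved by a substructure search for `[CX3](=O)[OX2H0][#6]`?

The pattern [CX3](=O)[OX2H0][#6] describes a carbonyl carbon bonded to an oxygen that is itself bonded to carbon (no H on that O) — an ester.
The closest candidate here is a methoxy ether (-OCH3), but the ether oxygen is not adjacent to a C=O carbon. No other fragment satisfies the full query, so there is no match.

No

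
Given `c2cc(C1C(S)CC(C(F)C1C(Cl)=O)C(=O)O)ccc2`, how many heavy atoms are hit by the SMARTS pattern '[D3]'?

8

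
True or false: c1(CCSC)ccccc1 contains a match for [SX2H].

False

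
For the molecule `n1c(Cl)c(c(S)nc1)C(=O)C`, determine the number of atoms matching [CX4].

1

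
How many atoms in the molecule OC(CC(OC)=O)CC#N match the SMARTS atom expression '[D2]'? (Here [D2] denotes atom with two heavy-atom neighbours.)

4

The query [D2] means: atom with exactly two heavy-atom neighbours.
Check the 10 heavy atoms by environment: 3× C (D2) → match; 2× C (D3) → no; 2× O (D1) → no; 1× O (D2) → match; 1× C (D1) → no; 1× N (D1) → no.
Summing the matching environments: 3 + 1 = 4 matching atoms.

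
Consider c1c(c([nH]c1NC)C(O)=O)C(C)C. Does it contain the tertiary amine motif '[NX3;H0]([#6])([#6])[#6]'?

The pattern [NX3;H0]([#6])([#6])[#6] describes a trivalent nitrogen with no H, bonded to three carbons — a tertiary amine.
The closest candidate here is an N-methylamino group (-NHCH3), but the nitrogen still has one H (H1), not H0. No other fragment satisfies the full query, so there is no match.

No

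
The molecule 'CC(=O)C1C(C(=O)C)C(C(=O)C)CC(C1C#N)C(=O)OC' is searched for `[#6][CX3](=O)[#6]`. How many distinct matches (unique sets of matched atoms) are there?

3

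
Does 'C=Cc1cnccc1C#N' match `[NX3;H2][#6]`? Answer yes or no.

No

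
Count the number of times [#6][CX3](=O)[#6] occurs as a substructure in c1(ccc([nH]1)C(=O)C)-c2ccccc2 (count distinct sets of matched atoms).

1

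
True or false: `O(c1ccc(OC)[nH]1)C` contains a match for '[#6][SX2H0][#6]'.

False

The pattern [#6][SX2H0][#6] describes an aliphatic sulfur bridging two carbons with no H on the sulfur — a thioether.
The closest candidate here is a methoxy ether (-OCH3), but the bridging atom is O, not S. No other fragment satisfies the full query, so there is no match.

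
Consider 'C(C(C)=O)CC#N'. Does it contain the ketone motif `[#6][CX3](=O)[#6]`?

The pattern [#6][CX3](=O)[#6] describes a carbonyl carbon (no H) flanked by two carbons — a ketone.
The molecule carries an acetyl/ketone group (-C(=O)CH3), whose atoms satisfy every constraint of the query, so the pattern matches.

Yes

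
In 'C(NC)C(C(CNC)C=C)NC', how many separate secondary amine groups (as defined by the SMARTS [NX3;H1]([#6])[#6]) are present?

3

[NX3;H1]([#6])[#6] is the SMARTS for a secondary amine: a trivalent nitrogen with one H, bonded to two carbons.
The molecule carries 3 separate instances of an N-methylamino group (-NHCH3) meeting every constraint; each maps to a distinct set of atoms, giving 3 matches.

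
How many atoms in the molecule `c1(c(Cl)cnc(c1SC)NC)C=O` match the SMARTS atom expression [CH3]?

2

Check the 13 heavy atoms by environment: 1× n (aromatic, H0) → no; 1× c (aromatic, H1) → no; 4× c (aromatic, H0) → no; 1× N (H1) → no; 2× C (H3) → match; 1× C (H1) → no; 1× O (H0) → no; 1× S (H0) → no; 1× Cl (H0) → no.
That gives 2 matching atoms.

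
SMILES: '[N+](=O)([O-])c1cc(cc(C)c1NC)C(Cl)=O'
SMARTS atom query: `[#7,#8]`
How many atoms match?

5

The query [#7,#8] means: nitrogen or oxygen (comma = OR).
Check the 15 heavy atoms by environment: 6× c (aromatic) → no; 1× N (charge +1) → match; 1× O (charge -1) → match; 2× O → match; 3× C → no; 1× Cl → no; 1× N → match.
Summing the matching environments: 1 + 1 + 2 + 1 = 5 matching atoms.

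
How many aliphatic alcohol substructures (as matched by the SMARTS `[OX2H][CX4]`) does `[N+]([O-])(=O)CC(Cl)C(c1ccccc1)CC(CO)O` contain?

2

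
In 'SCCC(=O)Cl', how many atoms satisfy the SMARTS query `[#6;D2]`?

2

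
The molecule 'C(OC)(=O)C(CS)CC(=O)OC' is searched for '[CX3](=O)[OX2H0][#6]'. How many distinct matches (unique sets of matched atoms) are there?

[CX3](=O)[OX2H0][#6] is the SMARTS for an ester: a carbonyl carbon bonded to an oxygen that is itself bonded to carbon (no H on that O).
The molecule carries 2 separate instances of a methyl-ester group (-C(=O)OCH3) meeting every constraint; each maps to a distinct set of atoms, giving 2 matches.

2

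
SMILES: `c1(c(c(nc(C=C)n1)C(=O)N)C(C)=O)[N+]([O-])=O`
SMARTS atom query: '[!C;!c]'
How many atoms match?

8

The query [!C;!c] means: neither aliphatic nor aromatic carbon — same as [!#6].
Check the 17 heavy atoms by environment: 2× n (aromatic) → match; 4× c (aromatic) → no; 5× C → no; 3× O → match; 1× N → match; 1× N (charge +1) → match; 1× O (charge -1) → match.
Summing the matching environments: 2 + 3 + 1 + 1 + 1 = 8 matching atoms.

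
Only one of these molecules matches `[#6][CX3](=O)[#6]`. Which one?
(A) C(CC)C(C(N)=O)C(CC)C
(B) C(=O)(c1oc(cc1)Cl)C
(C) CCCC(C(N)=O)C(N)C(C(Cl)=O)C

[#6][CX3](=O)[#6] describes a carbonyl carbon (no H) flanked by two carbons (a ketone).
(A) has a primary amide (-C(=O)NH2) but one neighbour of the carbonyl carbon is N, not C.
(B) contains an acetyl/ketone group (-C(=O)CH3), which satisfies every atom and bond constraint.
(C) has a primary amide (-C(=O)NH2) but one neighbour of the carbonyl carbon is N, not C.
So the answer is (B).

B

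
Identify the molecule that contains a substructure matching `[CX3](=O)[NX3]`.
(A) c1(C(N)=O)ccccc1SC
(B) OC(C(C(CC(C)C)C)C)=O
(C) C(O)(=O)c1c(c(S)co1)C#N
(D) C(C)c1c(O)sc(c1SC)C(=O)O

[CX3](=O)[NX3] describes a carbonyl carbon bonded to a trivalent nitrogen (an amide).
(A) contains a primary amide (-C(=O)NH2), which satisfies every atom and bond constraint.
(B) has a carboxylic acid group (-C(=O)OH) but the carbonyl is bonded to O, not to an NX3 nitrogen.
(C) has a carboxylic acid group (-C(=O)OH) but the carbonyl is bonded to O, not to an NX3 nitrogen.
(D) has a carboxylic acid group (-C(=O)OH) but the carbonyl is bonded to O, not to an NX3 nitrogen.
So the answer is (A).

A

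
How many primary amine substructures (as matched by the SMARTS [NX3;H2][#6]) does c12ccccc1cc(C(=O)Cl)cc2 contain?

0

[NX3;H2][#6] is the SMARTS for a primary amine: a trivalent nitrogen with two H attached to carbon.
No fragment in the molecule satisfies every constraint, giving 0 matches.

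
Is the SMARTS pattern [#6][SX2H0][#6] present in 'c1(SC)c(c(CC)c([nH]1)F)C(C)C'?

The pattern [#6][SX2H0][#6] describes an aliphatic sulfur bridging two carbons with no H on the sulfur — a thioether.
The molecule carries a methylthio ether (-SCH3), whose atoms satisfy every constraint of the query, so the pattern matches.

Yes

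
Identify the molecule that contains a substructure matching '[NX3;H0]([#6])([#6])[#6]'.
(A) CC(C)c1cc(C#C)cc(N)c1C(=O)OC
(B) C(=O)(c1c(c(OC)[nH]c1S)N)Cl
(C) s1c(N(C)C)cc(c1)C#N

C

[NX3;H0]([#6])([#6])[#6] describes a trivalent nitrogen with no H, bonded to three carbons (a tertiary amine).
(A) has a primary amino group (-NH2) but the nitrogen has H2, not H0 with three carbons.
(B) has a primary amino group (-NH2) but the nitrogen has H2, not H0 with three carbons.
(C) contains a dimethylamino group (-N(CH3)2), which satisfies every atom and bond constraint.
So the answer is (C).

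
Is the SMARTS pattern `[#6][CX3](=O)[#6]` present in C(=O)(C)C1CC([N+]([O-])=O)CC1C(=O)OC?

Yes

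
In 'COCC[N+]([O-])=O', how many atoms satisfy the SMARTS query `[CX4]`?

3

The query [CX4] means: C with X4: aliphatic carbon with exactly 4 total connections (bonds + H).
Check the 7 heavy atoms by environment: 3× C (X4) → match; 1× O (X2) → no; 1× N (charge +1, X3) → no; 1× O (charge -1, X1) → no; 1× O (X1) → no.
That gives 3 matching atoms.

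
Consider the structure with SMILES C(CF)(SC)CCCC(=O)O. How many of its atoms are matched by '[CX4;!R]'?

6

The query [CX4;!R] means: aliphatic carbon with four total connections, not in a ring.
Check the 11 heavy atoms by environment: 6× C (X4, acyclic) → match; 1× S (X2, acyclic) → no; 1× F (X1, acyclic) → no; 1× C (X3, acyclic) → no; 1× O (X1, acyclic) → no; 1× O (X2, acyclic) → no.
That gives 6 matching atoms.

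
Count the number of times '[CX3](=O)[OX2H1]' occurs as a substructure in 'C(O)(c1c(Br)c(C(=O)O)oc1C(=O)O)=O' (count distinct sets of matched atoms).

[CX3](=O)[OX2H1] is the SMARTS for a carboxylic acid: an sp2 carbon double-bonded to O and single-bonded to an -OH oxygen.
The molecule carries 3 separate instances of a carboxylic acid group (-C(=O)OH) meeting every constraint; each maps to a distinct set of atoms, giving 3 matches.

3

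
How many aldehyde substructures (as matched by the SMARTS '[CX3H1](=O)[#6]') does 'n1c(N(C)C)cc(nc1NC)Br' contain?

0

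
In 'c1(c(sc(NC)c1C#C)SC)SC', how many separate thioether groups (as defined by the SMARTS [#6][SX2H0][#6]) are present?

[#6][SX2H0][#6] is the SMARTS for a thioether: an aliphatic sulfur bridging two carbons with no H on the sulfur.
The molecule carries 2 separate instances of a methylthio ether (-SCH3) meeting every constraint; each maps to a distinct set of atoms, giving 2 matches.

2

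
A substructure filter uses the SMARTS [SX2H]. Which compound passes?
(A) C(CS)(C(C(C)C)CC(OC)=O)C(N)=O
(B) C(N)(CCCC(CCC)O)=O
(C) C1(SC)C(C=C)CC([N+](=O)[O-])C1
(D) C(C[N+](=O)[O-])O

[SX2H] describes an aliphatic sulfur with two connections, one being H (a thiol).
(A) contains a thiol (-SH), which satisfies every atom and bond constraint.
(B) has a hydroxyl group (-OH) but it is an -OH, not an -SH.
(C) has a methylthio ether (-SCH3) but the sulfur has H0 (bonded to two carbons), not H1.
(D) has a hydroxyl group (-OH) but it is an -OH, not an -SH.
So the answer is (A).

A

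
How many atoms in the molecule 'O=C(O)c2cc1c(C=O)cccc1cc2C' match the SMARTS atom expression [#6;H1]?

The query [#6;H1] means: any carbon bearing exactly one hydrogen.
Check the 16 heavy atoms by environment: 5× c (aromatic, H0) → no; 5× c (aromatic, H1) → match; 1× C (H1) → match; 2× O (H0) → no; 1× C (H0) → no; 1× O (H1) → no; 1× C (H3) → no.
Summing the matching environments: 5 + 1 = 6 matching atoms.

6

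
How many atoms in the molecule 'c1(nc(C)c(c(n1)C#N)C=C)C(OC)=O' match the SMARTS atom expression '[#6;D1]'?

3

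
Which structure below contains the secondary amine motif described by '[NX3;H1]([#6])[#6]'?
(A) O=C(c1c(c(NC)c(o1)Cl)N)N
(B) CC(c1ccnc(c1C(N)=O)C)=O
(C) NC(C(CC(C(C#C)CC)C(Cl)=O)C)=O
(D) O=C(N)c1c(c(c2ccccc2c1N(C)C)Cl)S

A

[NX3;H1]([#6])[#6] describes a trivalent nitrogen with one H, bonded to two carbons (a secondary amine).
(A) contains an N-methylamino group (-NHCH3), which satisfies every atom and bond constraint.
(B) has a primary amide (-C(=O)NH2) but the -C(=O)NH2 nitrogen has H2, not H1.
(C) has a primary amide (-C(=O)NH2) but the -C(=O)NH2 nitrogen has H2, not H1.
(D) has a primary amide (-C(=O)NH2) but the -C(=O)NH2 nitrogen has H2, not H1.
So the answer is (A).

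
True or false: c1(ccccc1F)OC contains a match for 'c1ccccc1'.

True

The pattern c1ccccc1 describes six aromatic carbons in a ring — a benzene ring.
The required atom environment is present in the molecule, so the pattern matches.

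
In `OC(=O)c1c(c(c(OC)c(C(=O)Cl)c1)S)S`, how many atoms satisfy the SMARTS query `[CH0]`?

The query [CH0] means: aliphatic carbon with no attached hydrogen.
Check the 16 heavy atoms by environment: 5× c (aromatic, H0) → no; 1× c (aromatic, H1) → no; 2× C (H0) → match; 3× O (H0) → no; 1× Cl (H0) → no; 1× C (H3) → no; 1× O (H1) → no; 2× S (H1) → no.
That gives 2 matching atoms.

2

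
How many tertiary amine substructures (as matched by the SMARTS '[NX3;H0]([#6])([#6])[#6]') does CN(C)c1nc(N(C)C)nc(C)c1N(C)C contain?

3

[NX3;H0]([#6])([#6])[#6] is the SMARTS for a tertiary amine: a trivalent nitrogen with no H, bonded to three carbons.
The molecule carries 3 separate instances of a dimethylamino group (-N(CH3)2) meeting every constraint; each maps to a distinct set of atoms, giving 3 matches.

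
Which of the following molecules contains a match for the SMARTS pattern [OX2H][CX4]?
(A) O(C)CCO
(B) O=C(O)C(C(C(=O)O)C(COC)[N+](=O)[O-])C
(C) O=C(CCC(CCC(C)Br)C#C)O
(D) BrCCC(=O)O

[OX2H][CX4] describes a hydroxyl oxygen bound to an sp3 (X4) carbon (an aliphatic alcohol).
(A) contains a hydroxyl group (-OH), which satisfies every atom and bond constraint.
(B) has a methoxy ether (-OCH3) but the oxygen has H0 (ether), not H1.
(C) has a carboxylic acid group (-C(=O)OH) but the -OH is on a CX3 carbonyl carbon, not a CX4 carbon.
(D) has a carboxylic acid group (-C(=O)OH) but the -OH is on a CX3 carbonyl carbon, not a CX4 carbon.
So the answer is (A).

A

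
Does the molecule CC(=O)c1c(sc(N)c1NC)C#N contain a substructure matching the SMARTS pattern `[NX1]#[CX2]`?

The pattern [NX1]#[CX2] describes a nitrogen triple-bonded to a two-connected carbon — a nitrile.
The molecule carries a nitrile (-C#N), whose atoms satisfy every constraint of the query, so the pattern matches.

Yes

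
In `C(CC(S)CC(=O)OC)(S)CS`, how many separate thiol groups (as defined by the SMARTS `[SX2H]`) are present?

[SX2H] is the SMARTS for a thiol: an aliphatic sulfur with two connections, one being H.
The molecule carries 3 separate instances of a thiol (-SH) meeting every constraint; each maps to a distinct set of atoms, giving 3 matches.

3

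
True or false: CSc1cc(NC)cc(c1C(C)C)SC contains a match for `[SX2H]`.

The pattern [SX2H] describes an aliphatic sulfur with two connections, one being H — a thiol.
The closest candidate here is a methylthio ether (-SCH3), but the sulfur has H0 (bonded to two carbons), not H1. No other fragment satisfies the full query, so there is no match.

False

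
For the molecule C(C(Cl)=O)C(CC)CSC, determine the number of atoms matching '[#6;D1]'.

2

Check the 10 heavy atoms by environment: 3× C (D2) → no; 2× C (D3) → no; 2× C (D1) → match; 1× O (D1) → no; 1× Cl (D1) → no; 1× S (D2) → no.
That gives 2 matching atoms.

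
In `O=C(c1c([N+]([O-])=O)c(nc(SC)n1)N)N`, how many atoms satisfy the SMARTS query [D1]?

6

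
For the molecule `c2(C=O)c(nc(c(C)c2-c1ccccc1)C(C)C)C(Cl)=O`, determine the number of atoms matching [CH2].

0

The query [CH2] means: aliphatic carbon with exactly two hydrogens.
Check the 21 heavy atoms by environment: 1× n (aromatic, H0) → no; 6× c (aromatic, H0) → no; 3× C (H3) → no; 5× c (aromatic, H1) → no; 1× C (H0) → no; 2× O (H0) → no; 1× Cl (H0) → no; 2× C (H1) → no.
No environment satisfies the query, so 0 matching atoms.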